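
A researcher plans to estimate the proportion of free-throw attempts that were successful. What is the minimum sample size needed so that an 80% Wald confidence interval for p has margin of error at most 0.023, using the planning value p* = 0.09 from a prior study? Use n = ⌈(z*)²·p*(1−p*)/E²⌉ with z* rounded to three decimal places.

n = 255

The 80% critical value is z* = 1.282.
p*(1−p*) = 0.0819.
Required n before rounding: 1.643524 × 0.0819 / 0.023² = 254.451.
Rounding up, n = 255.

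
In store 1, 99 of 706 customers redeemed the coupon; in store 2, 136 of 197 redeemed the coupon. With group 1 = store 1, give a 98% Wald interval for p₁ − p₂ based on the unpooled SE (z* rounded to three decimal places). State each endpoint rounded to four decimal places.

p̂₁ = 0.14023, p̂₂ = 0.69036, so the observed difference is -0.55013.
Unpooled SE = √(p̂₁(1−p̂₁)/n₁ + p̂₂(1−p̂₂)/n₂) = √(0.000170769 + 0.001085101) = 0.035438.
The 98% critical value is z* = 2.326. Margin = 2.326·0.035438 = 0.08243.
Interval: -0.55013 ± 0.08243 → (-0.6326, -0.4677).

(-0.6326, -0.4677)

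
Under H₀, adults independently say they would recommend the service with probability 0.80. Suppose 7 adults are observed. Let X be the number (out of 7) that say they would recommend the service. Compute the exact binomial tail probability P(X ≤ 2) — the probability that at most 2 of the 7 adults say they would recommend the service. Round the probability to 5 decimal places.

P = 0.00467

X ~ Binomial(n=7, p=0.80).
P(X ≤ 2) = C(7,0)·0.80^0·0.20^7 + C(7,1)·0.80^1·0.20^6 + C(7,2)·0.80^2·0.20^5.
= 0.000013 + 0.000358 + 0.004301 = 0.00467.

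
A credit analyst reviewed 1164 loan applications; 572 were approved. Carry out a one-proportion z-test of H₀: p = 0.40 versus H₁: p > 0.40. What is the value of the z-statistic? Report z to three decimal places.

z = 6.366

p̂ = 572/1164 = 0.49141.
Null standard error: √(0.40·0.60/1164) = √0.000206186 = 0.014359.
Test statistic: z = 0.09141/0.014359 = 6.366.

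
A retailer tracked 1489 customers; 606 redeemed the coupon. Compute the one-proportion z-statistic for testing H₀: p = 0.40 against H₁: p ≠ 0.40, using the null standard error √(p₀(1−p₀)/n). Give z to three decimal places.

z = 0.550

With x = 606 successes in n = 1489, p̂ = 0.40698.
Null standard error: √(0.40·0.60/1489) = √0.000161182 = 0.012696.
Test statistic: z = 0.00698/0.012696 = 0.550.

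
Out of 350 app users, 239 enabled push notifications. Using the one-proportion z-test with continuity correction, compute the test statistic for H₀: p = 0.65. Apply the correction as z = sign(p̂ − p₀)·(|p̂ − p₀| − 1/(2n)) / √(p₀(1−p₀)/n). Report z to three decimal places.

Sample proportion p̂ = 239/350 = 0.68286. p̂ − p₀ = 0.032857.
1/(2n) = 0.001429.
Corrected numerator: |0.032857| − 0.001429 = 0.031428.
SE₀ = √(0.65·0.35/350) = 0.025495.
z = (+)0.031428/0.025495 = 1.233.

z = 1.233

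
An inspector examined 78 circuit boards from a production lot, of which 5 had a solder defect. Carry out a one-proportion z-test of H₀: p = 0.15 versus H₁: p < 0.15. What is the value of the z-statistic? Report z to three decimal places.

z = -2.125

With x = 5 successes in n = 78, p̂ = 0.06410.
SE₀ = √(0.15·0.85/78) = 0.040430.
z = (p̂ − p₀)/SE = (0.06410 − 0.15)/0.040430 = -2.125.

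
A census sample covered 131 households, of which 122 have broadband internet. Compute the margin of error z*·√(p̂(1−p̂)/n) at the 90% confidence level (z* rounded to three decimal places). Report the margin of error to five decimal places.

ME = 0.03635

The sample proportion is 122/131 = 0.93130.
SE = √(p̂(1−p̂)/n) = √(0.063982/131) = 0.022100.
For 90% confidence, z* = 1.645.
ME = 1.645·0.022100 = 0.03635.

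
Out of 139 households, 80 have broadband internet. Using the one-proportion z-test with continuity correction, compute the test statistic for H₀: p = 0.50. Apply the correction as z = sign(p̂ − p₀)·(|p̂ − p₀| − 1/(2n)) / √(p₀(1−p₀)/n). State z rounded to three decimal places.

z = 1.696

p̂ = 80/139 = 0.57554. p̂ − p₀ = 0.075540.
Continuity correction 1/(2n) = 1/278 = 0.003597.
Corrected numerator: |0.075540| − 0.003597 = 0.071943.
Under H₀, SE = √(p₀(1−p₀)/n) = √(0.50·0.50/139) = √0.001798561 = 0.042409.
z = (+)0.071943/0.042409 = 1.696.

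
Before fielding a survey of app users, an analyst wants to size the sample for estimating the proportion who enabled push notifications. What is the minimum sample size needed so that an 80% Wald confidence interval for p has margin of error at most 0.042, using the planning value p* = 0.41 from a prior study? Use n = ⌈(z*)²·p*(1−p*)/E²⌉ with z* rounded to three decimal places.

n = 226

z* = 1.282 at the 80% level.
p*(1−p*) = 0.41·0.59 = 0.2419.
(z*)²·p*(1−p*)/E² = 1.643524·0.2419/0.001764 = 225.379.
Rounding up, n = 226.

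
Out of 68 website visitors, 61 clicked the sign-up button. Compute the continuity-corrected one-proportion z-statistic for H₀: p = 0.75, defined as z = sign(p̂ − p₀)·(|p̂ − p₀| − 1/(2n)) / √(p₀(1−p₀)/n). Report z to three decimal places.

z = 2.661

With x = 61 successes in n = 68, p̂ = 0.89706. p̂ − p₀ = 0.147059.
Continuity correction 1/(2n) = 1/136 = 0.007353.
Corrected numerator: |0.147059| − 0.007353 = 0.139706.
Under H₀, SE = √(p₀(1−p₀)/n) = √(0.75·0.25/68) = √0.002757353 = 0.052511.
z = +0.139706/0.052511 = 2.661.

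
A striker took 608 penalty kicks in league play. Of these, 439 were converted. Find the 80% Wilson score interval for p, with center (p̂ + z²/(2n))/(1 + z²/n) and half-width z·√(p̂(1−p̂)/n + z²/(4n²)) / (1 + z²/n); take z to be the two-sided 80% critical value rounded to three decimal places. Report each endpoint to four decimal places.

(0.6982, 0.7447)

Here p̂ = 439/608 = 0.72204 and z = 1.282 (z² = 1.643524).
Denominator 1 + z²/n = 1 + 1.643524/608 = 1.002703.
Center = (0.72204 + 0.001352)/1.002703 = 0.72144.
Radicand: p̂(1−p̂)/n + z²/(4n²) = 0.000330096 + 0.000001111 = 0.000331207.
Half-width = z·√(radicand)/denom = 1.282·0.018199/1.002703 = 0.02327.
CI: 0.72144 ± 0.02327 = (0.6982, 0.7447).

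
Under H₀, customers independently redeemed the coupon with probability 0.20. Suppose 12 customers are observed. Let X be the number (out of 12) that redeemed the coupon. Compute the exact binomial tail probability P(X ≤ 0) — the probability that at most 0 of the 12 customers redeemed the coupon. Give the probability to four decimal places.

P = 0.0687

X ~ Binomial(n=12, p=0.20).
P(X ≤ 0) = C(12,0)·0.20^0·0.80^12.
= 0.068719 = 0.0687.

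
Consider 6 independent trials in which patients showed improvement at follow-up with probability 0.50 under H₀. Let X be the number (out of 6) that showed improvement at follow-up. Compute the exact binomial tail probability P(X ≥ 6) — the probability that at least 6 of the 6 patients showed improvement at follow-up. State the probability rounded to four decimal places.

X is binomial with n = 6 and p = 0.50.
P(X ≥ 6) = C(6,6)·0.50^6·0.50^0.
= 0.015625 = 0.0156.

P = 0.0156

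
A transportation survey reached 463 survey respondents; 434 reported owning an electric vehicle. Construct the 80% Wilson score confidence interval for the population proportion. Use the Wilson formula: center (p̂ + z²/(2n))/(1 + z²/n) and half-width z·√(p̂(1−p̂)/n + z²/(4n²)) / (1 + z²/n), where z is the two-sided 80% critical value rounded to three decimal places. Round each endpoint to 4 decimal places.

p̂ = 434/463 = 0.93737; z = 1.282, so z² = 1.643524.
1 + z²/n = 1.003550.
Adjusted center: (0.93737 + z²/(2n))/1.003550 = 0.93582.
Radicand: p̂(1−p̂)/n + z²/(4n²) = 0.000126807 + 0.000001917 = 0.000128724.
Half-width = 1.282·√0.000128724/1.003550 = 0.01449.
So the interval runs from 0.9213 to 0.9503.

(0.9213, 0.9503)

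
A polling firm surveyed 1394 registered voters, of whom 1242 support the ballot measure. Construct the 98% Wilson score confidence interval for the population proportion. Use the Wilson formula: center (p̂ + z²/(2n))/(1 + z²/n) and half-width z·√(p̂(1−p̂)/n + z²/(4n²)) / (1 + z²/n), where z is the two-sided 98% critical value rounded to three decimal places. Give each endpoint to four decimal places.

(0.8700, 0.9089)

Here p̂ = 1242/1394 = 0.89096 and z = 2.326 (z² = 5.410276).
1 + z²/n = 1.003881.
Center = (0.89096 + 0.001941)/1.003881 = 0.88945.
Radicand: p̂(1−p̂)/n + z²/(4n²) = 0.000069691 + 0.000000696 = 0.000070387.
Half-width = 2.326·√0.000070387/1.003881 = 0.01944.
Interval: 0.88945 ± 0.01944 → (0.8700, 0.9089).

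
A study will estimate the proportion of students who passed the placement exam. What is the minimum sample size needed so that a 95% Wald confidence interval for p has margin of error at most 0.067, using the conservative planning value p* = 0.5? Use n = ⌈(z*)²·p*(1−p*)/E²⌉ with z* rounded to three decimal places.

n = 214

z* = 1.960 at the 95% level.
p*(1−p*) = 0.50·0.50 = 0.2500.
Required n before rounding: 3.841600 × 0.2500 / 0.067² = 213.945.
Rounding up, n = 214.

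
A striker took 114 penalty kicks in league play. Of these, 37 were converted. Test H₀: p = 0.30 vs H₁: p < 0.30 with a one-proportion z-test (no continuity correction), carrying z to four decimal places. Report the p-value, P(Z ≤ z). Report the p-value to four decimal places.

p̂ = 37/114 = 0.32456.
SE₀ = √(0.30·0.70/114) = 0.042920.
Test statistic (full precision, shown to 4 dp): z = (37/114 − 0.30)/SE₀ ≈ 0.5723.
From the standard normal, P(Z ≤ z) = 0.7164.

p-value = 0.7164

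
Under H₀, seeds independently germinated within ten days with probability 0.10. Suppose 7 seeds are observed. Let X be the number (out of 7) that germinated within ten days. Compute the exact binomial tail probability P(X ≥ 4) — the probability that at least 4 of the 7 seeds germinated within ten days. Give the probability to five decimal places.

P = 0.00273

X is binomial with n = 7 and p = 0.10.
P(X ≥ 4) = C(7,4)·0.10^4·0.90^3 + C(7,5)·0.10^5·0.90^2 + C(7,6)·0.10^6·0.90^1 + C(7,7)·0.10^7·0.90^0.
= 0.002552 + 0.000170 + 0.000006 + 0.000000 = 0.00273.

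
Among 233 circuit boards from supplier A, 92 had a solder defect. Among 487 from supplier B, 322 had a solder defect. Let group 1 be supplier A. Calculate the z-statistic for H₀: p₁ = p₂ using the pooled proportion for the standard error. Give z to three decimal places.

z = -6.764

p̂₁ = 92/233 = 0.39485, p̂₂ = 322/487 = 0.66119.
Pooled p̂ = (92+322)/(233+487) = 414/720 = 0.57500.
SE = √[p̂(1−p̂)(1/n₁+1/n₂)] = √[0.57500·0.42500·(1/233+1/487)] ≈ 0.039378.
z = (p̂₁ − p̂₂)/SE = (0.39485 − 0.66119)/0.039378 = -0.26634/0.039378 = -6.764.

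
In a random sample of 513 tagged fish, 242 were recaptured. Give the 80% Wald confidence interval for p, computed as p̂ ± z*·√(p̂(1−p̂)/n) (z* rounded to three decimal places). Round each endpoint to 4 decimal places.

p̂ = 242/513 = 0.47173.
Standard error of p̂: √(0.249201/513) = √0.000485772 = 0.022040.
z* = 1.282 at the 80% level.
Margin of error: 1.282 × 0.022040 = 0.02826.
So the interval runs from 0.4435 to 0.5000.

(0.4435, 0.5000)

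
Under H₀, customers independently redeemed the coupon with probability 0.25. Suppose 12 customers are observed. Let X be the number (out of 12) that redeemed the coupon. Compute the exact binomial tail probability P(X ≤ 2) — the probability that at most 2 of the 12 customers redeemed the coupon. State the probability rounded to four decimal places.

P = 0.3907

X is binomial with n = 12 and p = 0.25.
P(X ≤ 2) = C(12,0)·0.25^0·0.75^12 + C(12,1)·0.25^1·0.75^11 + C(12,2)·0.25^2·0.75^10.
= 0.031676 + 0.126705 + 0.232293 = 0.3907.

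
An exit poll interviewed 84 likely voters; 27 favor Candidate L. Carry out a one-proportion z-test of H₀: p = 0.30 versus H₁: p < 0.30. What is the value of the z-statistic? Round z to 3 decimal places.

With x = 27 successes in n = 84, p̂ = 0.32143.
Null standard error: √(0.30·0.70/84) = √0.002500000 = 0.050000.
Test statistic: z = 0.02143/0.050000 = 0.429.

z = 0.429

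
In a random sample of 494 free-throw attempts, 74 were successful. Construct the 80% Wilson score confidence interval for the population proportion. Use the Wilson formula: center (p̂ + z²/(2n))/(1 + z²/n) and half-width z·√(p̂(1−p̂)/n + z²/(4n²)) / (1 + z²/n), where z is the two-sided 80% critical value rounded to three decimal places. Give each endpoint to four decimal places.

(0.1304, 0.1715)

p̂ = 74/494 = 0.14980; z = 1.282, so z² = 1.643524.
1 + z²/n = 1.003327.
Adjusted center: (0.14980 + z²/(2n))/1.003327 = 0.15096.
Radicand: p̂(1−p̂)/n + z²/(4n²) = 0.000257810 + 0.000001684 = 0.000259494.
Half-width = z·√(radicand)/denom = 1.282·0.016109/1.003327 = 0.02058.
CI: 0.15096 ± 0.02058 = (0.1304, 0.1715).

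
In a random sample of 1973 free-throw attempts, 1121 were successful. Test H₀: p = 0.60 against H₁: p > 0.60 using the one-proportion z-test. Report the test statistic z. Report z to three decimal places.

z = -2.886

Sample proportion p̂ = 1121/1973 = 0.56817.
Under H₀, SE = √(p₀(1−p₀)/n) = √(0.60·0.40/1973) = √0.000121642 = 0.011029.
z = (0.56817 − 0.60)/0.011029 = -0.03183/0.011029 = -2.886.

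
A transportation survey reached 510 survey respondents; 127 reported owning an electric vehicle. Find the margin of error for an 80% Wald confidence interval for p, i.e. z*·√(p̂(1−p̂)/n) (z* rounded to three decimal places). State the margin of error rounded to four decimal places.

Sample proportion p̂ = 127/510 = 0.24902.
SE(p̂) = √(0.24902·0.75098/510) = 0.019149.
For 80% confidence, z* = 1.282.
Margin of error = z*·SE = 1.282 × 0.019149 = 0.0245.

ME = 0.0245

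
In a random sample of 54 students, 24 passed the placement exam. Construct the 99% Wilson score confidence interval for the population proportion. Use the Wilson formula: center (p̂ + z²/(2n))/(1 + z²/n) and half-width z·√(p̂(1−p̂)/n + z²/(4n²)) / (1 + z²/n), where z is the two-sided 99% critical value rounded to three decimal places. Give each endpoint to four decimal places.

(0.2860, 0.6150)

Here p̂ = 24/54 = 0.44444 and z = 2.576 (z² = 6.635776).
Denominator 1 + z²/n = 1 + 6.635776/54 = 1.122885.
Adjusted center: (0.44444 + z²/(2n))/1.122885 = 0.45052.
Radicand: p̂(1−p̂)/n + z²/(4n²) = 0.004572474 + 0.000568911 = 0.005141385.
Half-width = z·√(radicand)/denom = 2.576·0.071703/1.122885 = 0.16449.
CI: 0.45052 ± 0.16449 = (0.2860, 0.6150).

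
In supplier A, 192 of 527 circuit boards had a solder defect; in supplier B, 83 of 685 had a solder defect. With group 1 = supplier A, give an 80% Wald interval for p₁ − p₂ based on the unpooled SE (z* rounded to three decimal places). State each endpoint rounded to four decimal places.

p̂₁ = 0.36433, p̂₂ = 0.12117, so the observed difference is 0.24316.
Unpooled SE = √(p̂₁(1−p̂₁)/n₁ + p̂₂(1−p̂₂)/n₂) = √(0.000439455 + 0.000155454) = 0.024391.
z* = 1.282 at the 80% level. Margin of error = 0.03127.
Interval: 0.24316 ± 0.03127 → (0.2119, 0.2744).

(0.2119, 0.2744)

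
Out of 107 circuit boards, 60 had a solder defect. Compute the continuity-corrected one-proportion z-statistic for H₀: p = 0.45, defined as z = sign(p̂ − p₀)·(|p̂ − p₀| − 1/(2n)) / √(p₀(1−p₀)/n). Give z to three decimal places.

z = 2.206

p̂ = 60/107 = 0.56075. p̂ − p₀ = 0.110748.
1/(2n) = 0.004673.
Corrected numerator: |0.110748| − 0.004673 = 0.106075.
SE₀ = √(0.45·0.55/107) = 0.048095.
z = +0.106075/0.048095 = 2.206.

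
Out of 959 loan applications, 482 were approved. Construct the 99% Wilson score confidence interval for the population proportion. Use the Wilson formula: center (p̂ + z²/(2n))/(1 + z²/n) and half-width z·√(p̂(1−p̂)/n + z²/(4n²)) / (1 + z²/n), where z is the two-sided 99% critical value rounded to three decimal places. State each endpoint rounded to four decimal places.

p̂ = 482/959 = 0.50261; z = 2.576, so z² = 6.635776.
Denominator 1 + z²/n = 1 + 6.635776/959 = 1.006919.
Center = (0.50261 + 0.003460)/1.006919 = 0.50259.
Radicand: p̂(1−p̂)/n + z²/(4n²) = 0.000260681 + 0.000001804 = 0.000262485.
Half-width = 2.576·√0.000262485/1.006919 = 0.04145.
So the interval runs from 0.4611 to 0.5440.

(0.4611, 0.5440)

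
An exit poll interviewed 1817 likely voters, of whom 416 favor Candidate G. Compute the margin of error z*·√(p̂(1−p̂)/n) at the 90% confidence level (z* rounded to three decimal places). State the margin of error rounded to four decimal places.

With x = 416 successes in n = 1817, p̂ = 0.22895.
Standard error of p̂: √(0.176531/1817) = √0.000097155 = 0.009857.
The 90% critical value is z* = 1.645.
So ME = 0.0162.

ME = 0.0162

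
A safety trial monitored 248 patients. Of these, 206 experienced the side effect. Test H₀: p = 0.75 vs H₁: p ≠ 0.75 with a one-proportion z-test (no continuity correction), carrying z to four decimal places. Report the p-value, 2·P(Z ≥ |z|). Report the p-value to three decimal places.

p-value = 0.003

The sample proportion is 206/248 = 0.83065.
Under H₀, SE = √(p₀(1−p₀)/n) = √(0.75·0.25/248) = √0.000756048 = 0.027496.
Test statistic (full precision, shown to 4 dp): z = (206/248 − 0.75)/SE₀ ≈ 2.9329.
p-value = 2·P(Z ≥ |z|) with z = 2.9329 → 0.003.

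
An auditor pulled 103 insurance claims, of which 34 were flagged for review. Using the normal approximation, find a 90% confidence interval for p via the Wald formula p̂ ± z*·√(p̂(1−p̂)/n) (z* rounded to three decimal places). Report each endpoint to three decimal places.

The sample proportion is 34/103 = 0.33010.
Standard error of p̂: √(0.221133/103) = √0.002146922 = 0.046335.
For 90% confidence, z* = 1.645.
Margin of error: 1.645 × 0.046335 = 0.07622.
So the interval runs from 0.254 to 0.406.

(0.254, 0.406)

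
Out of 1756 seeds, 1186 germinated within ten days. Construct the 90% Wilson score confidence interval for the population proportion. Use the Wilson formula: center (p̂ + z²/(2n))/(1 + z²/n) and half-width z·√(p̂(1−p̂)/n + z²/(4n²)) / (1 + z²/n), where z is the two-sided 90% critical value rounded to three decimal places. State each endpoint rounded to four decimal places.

(0.6568, 0.6935)

p̂ = 1186/1756 = 0.67540; z = 1.645, so z² = 2.706025.
1 + z²/n = 1.001541.
Adjusted center: (0.67540 + z²/(2n))/1.001541 = 0.67513.
Radicand: p̂(1−p̂)/n + z²/(4n²) = 0.000124849 + 0.000000219 = 0.000125068.
Half-width = z·√(radicand)/denom = 1.645·0.011183/1.001541 = 0.01837.
CI: 0.67513 ± 0.01837 = (0.6568, 0.6935).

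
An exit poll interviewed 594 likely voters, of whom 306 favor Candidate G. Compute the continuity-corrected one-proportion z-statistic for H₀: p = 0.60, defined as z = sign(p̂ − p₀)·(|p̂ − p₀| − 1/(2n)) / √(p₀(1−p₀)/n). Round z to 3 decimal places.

z = -4.179

p̂ = 306/594 = 0.51515. p̂ − p₀ = -0.084848.
Continuity correction 1/(2n) = 1/1188 = 0.000842.
Corrected numerator: |-0.084848| − 0.000842 = 0.084006.
Under H₀, SE = √(p₀(1−p₀)/n) = √(0.60·0.40/594) = √0.000404040 = 0.020101.
z = (−)0.084006/0.020101 = -4.179.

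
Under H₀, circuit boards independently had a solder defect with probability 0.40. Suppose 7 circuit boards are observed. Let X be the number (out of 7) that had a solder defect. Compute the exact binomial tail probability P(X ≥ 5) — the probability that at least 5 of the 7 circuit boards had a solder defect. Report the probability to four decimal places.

P = 0.0963

X ~ Binomial(n=7, p=0.40).
P(X ≥ 5) = C(7,5)·0.40^5·0.60^2 + C(7,6)·0.40^6·0.60^1 + C(7,7)·0.40^7·0.60^0.
= 0.077414 + 0.017203 + 0.001638 = 0.0963.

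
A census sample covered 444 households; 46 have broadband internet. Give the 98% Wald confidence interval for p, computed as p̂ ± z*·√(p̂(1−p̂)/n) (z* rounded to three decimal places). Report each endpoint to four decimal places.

With x = 46 successes in n = 444, p̂ = 0.10360.
SE = √(p̂(1−p̂)/n) = √(0.092870/444) = 0.014463.
z* = 2.326 at the 98% level.
Margin = 2.326·0.014463 = 0.03364.
So the interval runs from 0.0700 to 0.1372.

(0.0700, 0.1372)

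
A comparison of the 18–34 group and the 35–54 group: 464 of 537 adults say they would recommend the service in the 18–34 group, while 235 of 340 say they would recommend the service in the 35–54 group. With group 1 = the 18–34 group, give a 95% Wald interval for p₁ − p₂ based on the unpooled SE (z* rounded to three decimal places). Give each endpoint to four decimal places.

(0.1159, 0.2299)

p̂₁ = 464/537 = 0.86406, p̂₂ = 235/340 = 0.69118; p̂₁ − p̂₂ = 0.17288.
SE = √(0.000218735 + 0.000627799) = √0.000846534 = 0.029095.
z* = 1.960 at the 95% level. Margin of error = 0.05703.
Interval: 0.17288 ± 0.05703 → (0.1159, 0.2299).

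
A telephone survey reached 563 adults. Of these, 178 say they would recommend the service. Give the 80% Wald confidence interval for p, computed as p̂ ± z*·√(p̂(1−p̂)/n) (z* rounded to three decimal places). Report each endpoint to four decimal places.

(0.2910, 0.3413)

p̂ = 178/563 = 0.31616.
SE = √(p̂(1−p̂)/n) = √(0.216204/563) = 0.019596.
The 80% critical value is z* = 1.282.
Margin of error: 1.282 × 0.019596 = 0.02512.
CI: 0.31616 ± 0.02512 = (0.2910, 0.3413).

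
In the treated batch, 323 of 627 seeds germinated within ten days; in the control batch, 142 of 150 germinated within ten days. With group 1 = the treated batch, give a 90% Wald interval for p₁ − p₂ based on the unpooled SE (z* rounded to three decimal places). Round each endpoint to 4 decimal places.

p̂₁ = 323/627 = 0.51515, p̂₂ = 142/150 = 0.94667; p̂₁ − p̂₂ = -0.43152.
Unpooled SE = √(p̂₁(1−p̂₁)/n₁ + p̂₂(1−p̂₂)/n₂) = √(0.000398358 + 0.000336593) = 0.027110.
The 90% critical value is z* = 1.645. Margin of error = 0.04460.
CI: -0.43152 ± 0.04460 = (-0.4761, -0.3869).

(-0.4761, -0.3869)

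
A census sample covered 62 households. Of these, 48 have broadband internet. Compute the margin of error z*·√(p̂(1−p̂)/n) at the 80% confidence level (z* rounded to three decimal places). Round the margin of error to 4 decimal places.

p̂ = 48/62 = 0.77419.
SE(p̂) = √(0.77419·0.22581/62) = 0.053100.
z* = 1.282 at the 80% level.
ME = 1.282·0.053100 = 0.0681.

ME = 0.0681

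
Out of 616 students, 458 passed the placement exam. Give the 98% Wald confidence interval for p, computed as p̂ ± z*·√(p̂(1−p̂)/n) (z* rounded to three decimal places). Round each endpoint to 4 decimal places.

The sample proportion is 458/616 = 0.74351.
SE(p̂) = √(0.74351·0.25649/616) = 0.017595.
z* = 2.326 at the 98% level.
Margin = 2.326·0.017595 = 0.04093.
CI: 0.74351 ± 0.04093 = (0.7026, 0.7844).

(0.7026, 0.7844)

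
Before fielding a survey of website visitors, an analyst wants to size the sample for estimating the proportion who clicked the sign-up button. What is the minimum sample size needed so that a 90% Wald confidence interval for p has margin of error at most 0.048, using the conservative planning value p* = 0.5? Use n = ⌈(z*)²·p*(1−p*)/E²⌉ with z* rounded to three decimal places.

z* = 1.645 at the 90% level.
p*(1−p*) = 0.2500.
(z*)²·p*(1−p*)/E² = 2.706025·0.2500/0.002304 = 293.623.
⌈293.623⌉ = 294.

n = 294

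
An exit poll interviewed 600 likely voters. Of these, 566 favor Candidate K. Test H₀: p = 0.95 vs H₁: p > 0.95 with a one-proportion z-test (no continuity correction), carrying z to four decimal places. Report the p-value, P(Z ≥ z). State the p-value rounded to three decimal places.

p-value = 0.773

The sample proportion is 566/600 = 0.94333.
SE₀ = √(0.95·0.05/600) = 0.008898.
Test statistic (full precision, shown to 4 dp): z = (566/600 − 0.95)/SE₀ ≈ -0.7493.
From the standard normal, P(Z ≥ z) = 0.773.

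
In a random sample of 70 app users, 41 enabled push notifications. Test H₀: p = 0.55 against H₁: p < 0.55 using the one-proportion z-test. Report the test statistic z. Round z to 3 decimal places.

Sample proportion p̂ = 41/70 = 0.58571.
Null standard error: √(0.55·0.45/70) = √0.003535714 = 0.059462.
z = (0.58571 − 0.55)/0.059462 = 0.03571/0.059462 = 0.601.

z = 0.601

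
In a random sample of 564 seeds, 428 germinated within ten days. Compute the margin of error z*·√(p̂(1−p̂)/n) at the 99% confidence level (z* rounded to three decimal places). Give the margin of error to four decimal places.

The sample proportion is 428/564 = 0.75887.
SE(p̂) = √(0.75887·0.24113/564) = 0.018012.
The 99% critical value is z* = 2.576.
Margin of error = z*·SE = 2.576 × 0.018012 = 0.0464.

ME = 0.0464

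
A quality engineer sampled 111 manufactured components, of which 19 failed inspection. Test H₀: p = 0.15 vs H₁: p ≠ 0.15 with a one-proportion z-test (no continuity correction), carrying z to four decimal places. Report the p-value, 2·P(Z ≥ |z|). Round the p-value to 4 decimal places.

With x = 19 successes in n = 111, p̂ = 0.17117.
SE₀ = √(0.15·0.85/111) = 0.033892.
Test statistic (full precision, shown to 4 dp): z = (19/111 − 0.15)/SE₀ ≈ 0.6247.
p-value = 2·P(Z ≥ |z|) with z = 0.6247 → 0.5322.

p-value = 0.5322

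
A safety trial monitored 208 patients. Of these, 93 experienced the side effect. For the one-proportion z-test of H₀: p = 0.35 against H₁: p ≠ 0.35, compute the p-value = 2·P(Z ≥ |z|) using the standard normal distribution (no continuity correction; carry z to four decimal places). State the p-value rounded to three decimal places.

p-value = 0.003

With x = 93 successes in n = 208, p̂ = 0.44712.
SE₀ = √(0.35·0.65/208) = 0.033072.
Test statistic (full precision, shown to 4 dp): z = (93/208 − 0.35)/SE₀ ≈ 2.9365.
From the standard normal, 2·P(Z ≥ |z|) = 0.003.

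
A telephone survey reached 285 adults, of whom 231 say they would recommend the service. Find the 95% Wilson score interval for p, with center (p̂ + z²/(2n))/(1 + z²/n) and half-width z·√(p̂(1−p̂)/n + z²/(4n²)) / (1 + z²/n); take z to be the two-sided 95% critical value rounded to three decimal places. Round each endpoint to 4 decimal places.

p̂ = 231/285 = 0.81053; z = 1.960, so z² = 3.841600.
Denominator 1 + z²/n = 1 + 3.841600/285 = 1.013479.
Adjusted center: (0.81053 + z²/(2n))/1.013479 = 0.80640.
Radicand: p̂(1−p̂)/n + z²/(4n²) = 0.000538854 + 0.000011824 = 0.000550678.
Half-width = z·√(radicand)/denom = 1.960·0.023467/1.013479 = 0.04538.
Interval: 0.80640 ± 0.04538 → (0.7610, 0.8518).

(0.7610, 0.8518)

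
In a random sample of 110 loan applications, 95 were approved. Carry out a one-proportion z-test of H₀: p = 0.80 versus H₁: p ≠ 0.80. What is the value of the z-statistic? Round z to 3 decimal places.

p̂ = 95/110 = 0.86364.
Null standard error: √(0.80·0.20/110) = √0.001454545 = 0.038139.
Test statistic: z = 0.06364/0.038139 = 1.669.

z = 1.669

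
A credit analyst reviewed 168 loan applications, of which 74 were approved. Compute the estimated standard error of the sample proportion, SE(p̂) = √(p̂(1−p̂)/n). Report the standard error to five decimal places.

The sample proportion is 74/168 = 0.44048.
p̂(1−p̂) = 0.246457.
SE = √(0.246457/168) = 0.03830.

SE = 0.03830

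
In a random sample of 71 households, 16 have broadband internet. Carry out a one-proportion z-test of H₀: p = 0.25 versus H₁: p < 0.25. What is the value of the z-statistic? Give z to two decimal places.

The sample proportion is 16/71 = 0.22535.
Null standard error: √(0.25·0.75/71) = √0.002640845 = 0.051389.
z = (p̂ − p₀)/SE = (0.22535 − 0.25)/0.051389 = -0.48.

z = -0.48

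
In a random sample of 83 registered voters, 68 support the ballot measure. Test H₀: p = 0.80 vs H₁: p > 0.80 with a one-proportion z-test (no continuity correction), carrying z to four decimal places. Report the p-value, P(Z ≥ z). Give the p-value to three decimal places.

p-value = 0.330

Sample proportion p̂ = 68/83 = 0.81928.
SE₀ = √(0.80·0.20/83) = 0.043906.
z = (p̂ − p₀)/SE = (68/83 − 0.80)/0.043906 ≈ 0.4391.
p-value = P(Z ≥ z) with z = 0.4391 → 0.330.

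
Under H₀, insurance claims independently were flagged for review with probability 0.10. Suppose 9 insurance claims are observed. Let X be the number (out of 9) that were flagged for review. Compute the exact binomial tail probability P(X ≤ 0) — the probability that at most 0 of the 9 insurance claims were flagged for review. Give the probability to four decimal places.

X ~ Binomial(n=9, p=0.10).
P(X ≤ 0) = C(9,0)·0.10^0·0.90^9.
= 0.387420 = 0.3874.

P = 0.3874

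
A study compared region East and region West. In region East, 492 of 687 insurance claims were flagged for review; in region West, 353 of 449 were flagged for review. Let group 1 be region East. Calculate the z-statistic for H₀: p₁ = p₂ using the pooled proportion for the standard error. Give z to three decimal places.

z = -2.644

p̂₁ = 492/687 = 0.71616, p̂₂ = 353/449 = 0.78619.
Pooled p̂ = (492+353)/(687+449) = 845/1136 = 0.74384.
SE = √[p̂(1−p̂)(1/n₁+1/n₂)] = √[0.74384·0.25616·(1/687+1/449)] ≈ 0.026490.
z = (p̂₁ − p̂₂)/SE = (0.71616 − 0.78619)/0.026490 = -0.07003/0.026490 = -2.644.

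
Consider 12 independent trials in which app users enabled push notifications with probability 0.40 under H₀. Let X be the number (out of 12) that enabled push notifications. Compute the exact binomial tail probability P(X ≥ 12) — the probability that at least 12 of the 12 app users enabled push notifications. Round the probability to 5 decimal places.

X ~ Binomial(n=12, p=0.40).
P(X ≥ 12) = C(12,12)·0.40^12·0.60^0.
= 0.000017 = 0.00002.

P = 0.00002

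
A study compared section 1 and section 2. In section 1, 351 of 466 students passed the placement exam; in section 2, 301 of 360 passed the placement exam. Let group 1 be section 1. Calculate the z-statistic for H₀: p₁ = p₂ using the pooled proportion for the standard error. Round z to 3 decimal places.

Sample proportions: p̂₁ = 351/466 = 0.75322 and p̂₂ = 301/360 = 0.83611.
Pooled p̂ = (351+301)/(466+360) = 652/826 = 0.78935.
SE = √[p̂(1−p̂)(1/n₁+1/n₂)] = √[0.78935·0.21065·(1/466+1/360)] ≈ 0.028613.
z = -0.08289/0.028613 = -2.897.

z = -2.897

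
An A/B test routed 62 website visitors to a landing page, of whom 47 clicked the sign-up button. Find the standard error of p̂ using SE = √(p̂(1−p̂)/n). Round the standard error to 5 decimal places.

SE = 0.05439

With x = 47 successes in n = 62, p̂ = 0.75806.
p̂(1−p̂) = 0.75806·0.24194 = 0.183405.
SE = √(0.183405/62) = 0.05439.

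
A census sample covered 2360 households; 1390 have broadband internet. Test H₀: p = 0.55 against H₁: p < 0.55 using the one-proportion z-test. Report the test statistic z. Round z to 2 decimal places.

With x = 1390 successes in n = 2360, p̂ = 0.58898.
Under H₀, SE = √(p₀(1−p₀)/n) = √(0.55·0.45/2360) = √0.000104873 = 0.010241.
Test statistic: z = 0.03898/0.010241 = 3.81.

z = 3.81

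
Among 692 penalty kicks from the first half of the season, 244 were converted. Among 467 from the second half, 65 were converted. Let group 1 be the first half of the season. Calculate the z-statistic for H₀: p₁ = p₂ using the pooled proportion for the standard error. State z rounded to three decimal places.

p̂₁ = 244/692 = 0.35260, p̂₂ = 65/467 = 0.13919.
Pooling: p̂ = 309/1159 = 0.26661.
SE = √[p̂(1−p̂)(1/n₁+1/n₂)] = √[0.26661·0.73339·(1/692+1/467)] ≈ 0.026481.
z = 0.21341/0.026481 = 8.059.

z = 8.059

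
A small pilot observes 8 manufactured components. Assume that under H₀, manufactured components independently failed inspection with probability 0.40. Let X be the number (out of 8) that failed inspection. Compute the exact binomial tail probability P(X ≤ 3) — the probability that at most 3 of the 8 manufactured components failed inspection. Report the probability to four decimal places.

P = 0.5941

X is binomial with n = 8 and p = 0.40.
P(X ≤ 3) = C(8,0)·0.40^0·0.60^8 + C(8,1)·0.40^1·0.60^7 + C(8,2)·0.40^2·0.60^6 + C(8,3)·0.40^3·0.60^5.
= 0.016796 + 0.089580 + 0.209019 + 0.278692 = 0.5941.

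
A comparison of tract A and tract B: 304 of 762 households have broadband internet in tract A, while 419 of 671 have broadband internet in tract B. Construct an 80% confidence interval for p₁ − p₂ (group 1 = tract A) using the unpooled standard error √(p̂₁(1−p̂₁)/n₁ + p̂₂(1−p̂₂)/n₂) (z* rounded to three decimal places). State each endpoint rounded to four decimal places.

p̂₁ = 0.39895, p̂₂ = 0.62444, so the observed difference is -0.22549.
SE = √(0.000314684 + 0.000349500) = √0.000664184 = 0.025772.
The 80% critical value is z* = 1.282. Margin of error = 0.03304.
Interval: -0.22549 ± 0.03304 → (-0.2585, -0.1925).

(-0.2585, -0.1925)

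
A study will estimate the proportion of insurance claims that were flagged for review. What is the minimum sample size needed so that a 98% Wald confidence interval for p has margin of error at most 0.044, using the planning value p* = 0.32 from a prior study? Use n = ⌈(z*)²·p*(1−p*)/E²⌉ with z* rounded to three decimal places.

n = 609

For 98% confidence, z* = 2.326.
p*(1−p*) = 0.32·0.68 = 0.2176.
Required n before rounding: 5.410276 × 0.2176 / 0.044² = 608.097.
⌈608.097⌉ = 609.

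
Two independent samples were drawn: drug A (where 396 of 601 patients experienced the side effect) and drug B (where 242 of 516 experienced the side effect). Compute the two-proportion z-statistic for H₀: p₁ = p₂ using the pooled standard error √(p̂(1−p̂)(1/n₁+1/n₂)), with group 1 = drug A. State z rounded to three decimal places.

z = 6.394

p̂₁ = 396/601 = 0.65890, p̂₂ = 242/516 = 0.46899.
Pooled p̂ = (396+242)/(601+516) = 638/1117 = 0.57117.
SE = √[p̂(1−p̂)(1/n₁+1/n₂)] = √[0.57117·0.42883·(1/601+1/516)] ≈ 0.029702.
z = (p̂₁ − p̂₂)/SE = (0.65890 − 0.46899)/0.029702 = 0.18991/0.029702 = 6.394.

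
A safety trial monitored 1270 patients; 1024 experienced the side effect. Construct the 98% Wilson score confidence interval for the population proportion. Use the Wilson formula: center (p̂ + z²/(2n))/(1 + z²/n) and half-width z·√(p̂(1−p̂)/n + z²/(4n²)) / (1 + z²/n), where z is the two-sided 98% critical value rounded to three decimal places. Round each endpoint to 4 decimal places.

(0.7792, 0.8308)

Here p̂ = 1024/1270 = 0.80630 and z = 2.326 (z² = 5.410276).
1 + z²/n = 1.004260.
Adjusted center: (0.80630 + z²/(2n))/1.004260 = 0.80500.
Radicand: p̂(1−p̂)/n + z²/(4n²) = 0.000122977 + 0.000000839 = 0.000123816.
Half-width = 2.326·√0.000123816/1.004260 = 0.02577.
Interval: 0.80500 ± 0.02577 → (0.7792, 0.8308).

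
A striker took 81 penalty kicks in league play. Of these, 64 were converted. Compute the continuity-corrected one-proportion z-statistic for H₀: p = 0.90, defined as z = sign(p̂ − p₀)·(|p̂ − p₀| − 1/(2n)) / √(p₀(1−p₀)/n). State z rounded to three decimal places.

Sample proportion p̂ = 64/81 = 0.79012. p̂ − p₀ = -0.109877.
Continuity correction 1/(2n) = 1/162 = 0.006173.
Corrected numerator: |-0.109877| − 0.006173 = 0.103704.
Under H₀, SE = √(p₀(1−p₀)/n) = √(0.90·0.10/81) = √0.001111111 = 0.033333.
z = −0.103704/0.033333 = -3.111.

z = -3.111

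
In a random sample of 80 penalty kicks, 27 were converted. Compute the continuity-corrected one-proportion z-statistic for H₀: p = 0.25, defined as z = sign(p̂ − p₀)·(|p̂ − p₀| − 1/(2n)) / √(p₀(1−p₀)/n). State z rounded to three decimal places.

z = 1.678

The sample proportion is 27/80 = 0.33750. p̂ − p₀ = 0.087500.
1/(2n) = 0.006250.
Corrected numerator: |0.087500| − 0.006250 = 0.081250.
Under H₀, SE = √(p₀(1−p₀)/n) = √(0.25·0.75/80) = √0.002343750 = 0.048412.
z = +0.081250/0.048412 = 1.678.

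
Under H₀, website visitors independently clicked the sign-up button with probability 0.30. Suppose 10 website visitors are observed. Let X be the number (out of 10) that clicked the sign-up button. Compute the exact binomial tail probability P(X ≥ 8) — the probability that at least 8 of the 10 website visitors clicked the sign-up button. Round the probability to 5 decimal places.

X is binomial with n = 10 and p = 0.30.
P(X ≥ 8) = C(10,8)·0.30^8·0.70^2 + C(10,9)·0.30^9·0.70^1 + C(10,10)·0.30^10·0.70^0.
= 0.001447 + 0.000138 + 0.000006 = 0.00159.

P = 0.00159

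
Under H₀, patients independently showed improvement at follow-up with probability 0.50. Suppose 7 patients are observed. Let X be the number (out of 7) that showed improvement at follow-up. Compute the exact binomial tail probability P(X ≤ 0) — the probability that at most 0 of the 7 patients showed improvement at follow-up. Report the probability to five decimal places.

X is binomial with n = 7 and p = 0.50.
P(X ≤ 0) = C(7,0)·0.50^0·0.50^7.
= 0.007812 = 0.00781.

P = 0.00781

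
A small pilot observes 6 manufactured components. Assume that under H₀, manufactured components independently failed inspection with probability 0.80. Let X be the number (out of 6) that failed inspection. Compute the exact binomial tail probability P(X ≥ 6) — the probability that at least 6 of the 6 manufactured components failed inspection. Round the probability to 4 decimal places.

P = 0.2621

X is binomial with n = 6 and p = 0.80.
P(X ≥ 6) = C(6,6)·0.80^6·0.20^0.
= 0.262144 = 0.2621.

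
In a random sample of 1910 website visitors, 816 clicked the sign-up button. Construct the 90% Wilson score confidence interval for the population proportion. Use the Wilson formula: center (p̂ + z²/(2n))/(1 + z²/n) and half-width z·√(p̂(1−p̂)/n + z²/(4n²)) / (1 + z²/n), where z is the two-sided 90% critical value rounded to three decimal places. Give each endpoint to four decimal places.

p̂ = 816/1910 = 0.42723; z = 1.645, so z² = 2.706025.
Denominator 1 + z²/n = 1 + 2.706025/1910 = 1.001417.
Center = (0.42723 + 0.000708)/1.001417 = 0.42733.
Radicand: p̂(1−p̂)/n + z²/(4n²) = 0.000128117 + 0.000000185 = 0.000128302.
Half-width = 1.645·√0.000128302/1.001417 = 0.01861.
CI: 0.42733 ± 0.01861 = (0.4087, 0.4459).

(0.4087, 0.4459)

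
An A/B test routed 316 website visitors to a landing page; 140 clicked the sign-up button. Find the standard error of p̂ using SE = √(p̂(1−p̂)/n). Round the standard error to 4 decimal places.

SE = 0.0279

The sample proportion is 140/316 = 0.44304.
p̂(1−p̂) = 0.44304·0.55696 = 0.246756.
SE = √(0.246756/316) = 0.0279.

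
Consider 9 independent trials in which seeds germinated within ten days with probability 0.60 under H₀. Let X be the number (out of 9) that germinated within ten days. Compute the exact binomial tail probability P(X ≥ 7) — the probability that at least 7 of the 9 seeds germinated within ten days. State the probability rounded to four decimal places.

P = 0.2318

X ~ Binomial(n=9, p=0.60).
P(X ≥ 7) = C(9,7)·0.60^7·0.40^2 + C(9,8)·0.60^8·0.40^1 + C(9,9)·0.60^9·0.40^0.
= 0.161243 + 0.060466 + 0.010078 = 0.2318.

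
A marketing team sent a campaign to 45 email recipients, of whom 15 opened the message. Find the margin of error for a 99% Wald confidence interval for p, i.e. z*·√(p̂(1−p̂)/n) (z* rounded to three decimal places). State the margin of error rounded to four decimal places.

The sample proportion is 15/45 = 0.33333.
SE(p̂) = √(0.33333·0.66667/45) = 0.070273.
For 99% confidence, z* = 2.576.
Margin of error = z*·SE = 2.576 × 0.070273 = 0.1810.

ME = 0.1810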